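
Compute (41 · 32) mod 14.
Reduce the factors first: 41 ≡ 13, 32 ≡ 4 (mod 14), so 41 · 32 ≡ 13 · 4 (mod 14). 13 · 4 = 52. Dividing by 14: 52 = 3·14 + 10. So (41 · 32) mod 14 = 10.

Final answer: 10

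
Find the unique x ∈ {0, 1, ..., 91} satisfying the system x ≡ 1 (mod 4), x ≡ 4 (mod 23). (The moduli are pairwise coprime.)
x ≡ 73 (mod 92); the representative in [0, 92) is 73

The moduli 4, 23 are pairwise coprime, so by the CRT there is a unique solution mod 4·23 = 92.
Solve by successive substitution. Start with x ≡ 1 (mod 4).
  Combine with x ≡ 4 (mod 23): write x = 1 + 4·t and require 1 + 4·t ≡ 4 (mod 23), i.e. 4·t ≡ 4 − 1 ≡ 3 (mod 23). Since 4^(−1) ≡ 6 (mod 23), t ≡ 6·3 ≡ 18 (mod 23). So x ≡ 1 + 4·18 = 73 (mod 92).
Unique solution in [0, 92): x = 73.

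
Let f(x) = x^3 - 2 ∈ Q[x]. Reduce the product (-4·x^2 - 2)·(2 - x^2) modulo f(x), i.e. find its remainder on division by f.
First multiply in Q[x] without reducing: a · b = 4·x^4 - 6·x^2 - 4. Now divide by f(x) = x^3 - 2, eliminating the leading term at each step:
  leading term 4·x^4: subtract (4·x)·f(x) = 4·x^4 - 8·x, leaving -6·x^2 + 8·x - 4
The degree is now < 3, so this is the remainder. Hence a · b ≡ -6·x^2 + 8·x - 4 in Q[x]/(f).

Final answer: a · b ≡ -6·x^2 + 8·x - 4 (mod f(x))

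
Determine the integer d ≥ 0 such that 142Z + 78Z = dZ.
(142, 78) = (2); d = 2

In the PID Z, (a, b) is generated by gcd(a, b). Compute gcd(142, 78) with the extended Euclidean algorithm, tracking rows (r, s, t) with s·142 + t·78 = r:
  row A: (142, 1, 0)   [1·142 + 0·78 = 142]
  row B: (78, 0, 1)   [0·142 + 1·78 = 78]
  142 = 1·78 + 64   → row C = row A − 1·row B = (64, 1, −1)   [check: 1·142 − 1·78 = 64]
  78 = 1·64 + 14   → row D = row B − 1·row C = (14, −1, 2)   [check: −1·142 + 2·78 = 14]
  64 = 4·14 + 8   → row E = row C − 4·row D = (8, 5, −9)   [check: 5·142 − 9·78 = 8]
  14 = 1·8 + 6   → row F = row D − 1·row E = (6, −6, 11)   [check: −6·142 + 11·78 = 6]
  8 = 1·6 + 2   → row G = row E − 1·row F = (2, 11, −20)   [check: 11·142 − 20·78 = 2]
  6 = 3·2 + 0   → remainder 0, stop. gcd = 2 (last nonzero row G).
So gcd(142, 78) = 2, with Bézout identity 11·142 − 20·78 = 2. Containment (⊇): the Bézout identity exhibits 2 as an element of (142, 78), giving (2) ⊆ (142, 78). Containment (⊆): since 2 | 142 and 2 | 78 (142 = 2·71, 78 = 2·39), every Z-linear combination of 142 and 78 is divisible by 2, so (142, 78) ⊆ (2). Therefore (142, 78) = (2), d = 2.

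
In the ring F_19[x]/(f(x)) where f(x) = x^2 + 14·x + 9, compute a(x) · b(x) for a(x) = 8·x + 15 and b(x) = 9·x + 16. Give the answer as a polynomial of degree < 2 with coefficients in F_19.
Multiply as integer polynomials: a · b = 72·x^2 + 263·x + 240. Reducing coefficients mod 19: a · b ≡ 15·x^2 + 16·x + 12. Now divide by f(x) = x^2 + 14·x + 9 in F_19[x], eliminating the leading term at each step:
  leading term 15·x^2: subtract (15)·f(x) = 15·x^2 + x + 2, leaving 15·x + 10 (coefficients mod 19)
The degree is now < 2, so this is the remainder. Hence a · b ≡ 15·x + 10 in F_19[x]/(f).

Final answer: a · b ≡ 15·x + 10 (mod f(x))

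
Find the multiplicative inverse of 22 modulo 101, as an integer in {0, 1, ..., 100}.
22^(−1) ≡ 23 (mod 101)

Apply the extended Euclidean algorithm to (101, 22), tracking rows (r, s, t) with s·101 + t·22 = r. Each division r_prev = q·r_cur + r_new produces the new row as (previous row) − q·(current row):
  row A: (101, 1, 0)   [1·101 + 0·22 = 101]
  row B: (22, 0, 1)   [0·101 + 1·22 = 22]
  101 = 4·22 + 13   → row C = row A − 4·row B = (13, 1, −4)   [check: 1·101 − 4·22 = 13]
  22 = 1·13 + 9   → row D = row B − 1·row C = (9, −1, 5)   [check: −1·101 + 5·22 = 9]
  13 = 1·9 + 4   → row E = row C − 1·row D = (4, 2, −9)   [check: 2·101 − 9·22 = 4]
  9 = 2·4 + 1   → row F = row D − 2·row E = (1, −5, 23)   [check: −5·101 + 23·22 = 1]
  4 = 4·1 + 0   → remainder 0, stop. gcd = 1 (last nonzero row F).
The gcd is 1, so 22 is invertible mod 101. The last nonzero row gives −5·101 + 23·22 = 1, so t = 23. So 22^(−1) ≡ 23 (mod 101). Verify: 22 · 23 = 506 ≡ 1 (mod 101). ✓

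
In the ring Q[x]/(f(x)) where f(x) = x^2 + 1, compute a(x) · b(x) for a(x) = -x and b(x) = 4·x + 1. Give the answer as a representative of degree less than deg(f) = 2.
a · b ≡ 4 - x (mod f(x))

First multiply in Q[x] without reducing: a · b = -4·x^2 - x. Now divide by f(x) = x^2 + 1, eliminating the leading term at each step:
  leading term -4·x^2: subtract (-4)·f(x) = -4·x^2 - 4, leaving 4 - x
The degree is now < 2, so this is the remainder. Hence a · b ≡ 4 - x in Q[x]/(f).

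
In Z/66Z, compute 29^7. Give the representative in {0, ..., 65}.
Use repeated squaring. Binary(7) = 111. Walk through the bits of the exponent 7 left-to-right: at each bit after the leading one, square the running value, then multiply by 29 if the bit is 1 (always reducing mod 66):
  bit 1 = 1 (leading): start with 29.
  bit 2 = 1: square 29^2 = 841 ≡ 49; bit is 1, so multiply 49·29 = 1421 ≡ 35 (mod 66).
  bit 3 = 1: square 35^2 = 1225 ≡ 37; bit is 1, so multiply 37·29 = 1073 ≡ 17 (mod 66).
Final value: 29^7 ≡ 17 (mod 66).

Final answer: 17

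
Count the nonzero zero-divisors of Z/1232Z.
In Z/1232Z each nonzero element is either a unit (gcd with 1232 is 1) or a zero-divisor (gcd > 1). The number of units is φ(1232): factorise 1232 = 2^4 · 7 · 11, so φ(1232) = (2^4 − 2^3) · (7 − 1) · (11 − 1) = 8 · 6 · 10 = 480. The nonzero elements number 1232 − 1 = 1231. Hence the nonzero zero-divisors number 1231 − 480 = 751.

Final answer: Z/1232Z has 751 nonzero zero-divisors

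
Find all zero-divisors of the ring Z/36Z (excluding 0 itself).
nonzero zero-divisors of Z/36Z = {2, 3, 4, 6, 8, 9, 10, 12, 14, 15, 16, 18, 20, 21, 22, 24, 26, 27, 28, 30, 32, 33, 34}

An element a ∈ Z/36Z (with a ≠ 0) is a zero-divisor iff gcd(a, 36) > 1 (because a is a unit precisely when gcd(a, n) = 1, and in Z/nZ every nonzero, non-unit element is a zero-divisor). Scan a = 1, ..., 35 and keep those with gcd(a, 36) > 1:
  gcd(2, 36) = 2, gcd(3, 36) = 3, gcd(4, 36) = 4, gcd(6, 36) = 6, gcd(8, 36) = 4, gcd(9, 36) = 9, gcd(10, 36) = 2, gcd(12, 36) = 12, gcd(14, 36) = 2, gcd(15, 36) = 3, gcd(16, 36) = 4, gcd(18, 36) = 18, gcd(20, 36) = 4, gcd(21, 36) = 3, gcd(22, 36) = 2, gcd(24, 36) = 12, gcd(26, 36) = 2, gcd(27, 36) = 9, gcd(28, 36) = 4, gcd(30, 36) = 6, gcd(32, 36) = 4, gcd(33, 36) = 3, gcd(34, 36) = 2.
All other a ∈ {1, ..., 35} have gcd(a, 36) = 1 and are units. So the nonzero zero-divisors are exactly the 23 values of a appearing in this scan.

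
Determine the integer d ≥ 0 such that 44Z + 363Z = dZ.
In the PID Z, (a, b) is generated by gcd(a, b). Compute gcd(363, 44) with the extended Euclidean algorithm, tracking rows (r, s, t) with s·363 + t·44 = r:
  row A: (363, 1, 0)   [1·363 + 0·44 = 363]
  row B: (44, 0, 1)   [0·363 + 1·44 = 44]
  363 = 8·44 + 11   → row C = row A − 8·row B = (11, 1, −8)   [check: 1·363 − 8·44 = 11]
  44 = 4·11 + 0   → remainder 0, stop. gcd = 11 (last nonzero row C).
So gcd(44, 363) = 11, with Bézout identity 1·363 − 8·44 = 11. Containment (⊇): the Bézout identity exhibits 11 as an element of (44, 363), giving (11) ⊆ (44, 363). Containment (⊆): since 11 | 44 and 11 | 363 (44 = 11·4, 363 = 11·33), every Z-linear combination of 44 and 363 is divisible by 11, so (44, 363) ⊆ (11). Therefore (44, 363) = (11), d = 11.

Final answer: (44, 363) = (11); d = 11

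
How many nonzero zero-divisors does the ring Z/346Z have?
In Z/346Z each nonzero element is either a unit (gcd with 346 is 1) or a zero-divisor (gcd > 1). The number of units is φ(346): factorise 346 = 2 · 173, so φ(346) = (2 − 1) · (173 − 1) = 1 · 172 = 172. The nonzero elements number 346 − 1 = 345. Hence the nonzero zero-divisors number 345 − 172 = 173.

Final answer: Z/346Z has 173 nonzero zero-divisors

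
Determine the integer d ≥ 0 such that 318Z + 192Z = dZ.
(318, 192) = (6); d = 6

In the PID Z, (a, b) is generated by gcd(a, b). Compute gcd(318, 192) with the extended Euclidean algorithm, tracking rows (r, s, t) with s·318 + t·192 = r:
  row A: (318, 1, 0)   [1·318 + 0·192 = 318]
  row B: (192, 0, 1)   [0·318 + 1·192 = 192]
  318 = 1·192 + 126   → row C = row A − 1·row B = (126, 1, −1)   [check: 1·318 − 1·192 = 126]
  192 = 1·126 + 66   → row D = row B − 1·row C = (66, −1, 2)   [check: −1·318 + 2·192 = 66]
  126 = 1·66 + 60   → row E = row C − 1·row D = (60, 2, −3)   [check: 2·318 − 3·192 = 60]
  66 = 1·60 + 6   → row F = row D − 1·row E = (6, −3, 5)   [check: −3·318 + 5·192 = 6]
  60 = 10·6 + 0   → remainder 0, stop. gcd = 6 (last nonzero row F).
So gcd(318, 192) = 6, with Bézout identity −3·318 + 5·192 = 6. Containment (⊇): the Bézout identity exhibits 6 as an element of (318, 192), giving (6) ⊆ (318, 192). Containment (⊆): since 6 | 318 and 6 | 192 (318 = 6·53, 192 = 6·32), every Z-linear combination of 318 and 192 is divisible by 6, so (318, 192) ⊆ (6). Therefore (318, 192) = (6), d = 6.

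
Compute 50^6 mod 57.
Use repeated squaring. Binary(6) = 110. Walk through the bits of the exponent 6 left-to-right: at each bit after the leading one, square the running value, then multiply by 50 if the bit is 1 (always reducing mod 57):
  bit 1 = 1 (leading): start with 50.
  bit 2 = 1: square 50^2 = 2500 ≡ 49; bit is 1, so multiply 49·50 = 2450 ≡ 56 (mod 57).
  bit 3 = 0: square 56^2 = 3136 ≡ 1 (mod 57).
Final value: 50^6 ≡ 1 (mod 57).

Final answer: 1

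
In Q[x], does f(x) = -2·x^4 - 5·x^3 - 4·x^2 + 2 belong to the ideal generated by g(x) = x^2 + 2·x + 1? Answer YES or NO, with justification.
In Q[x] the ideal (g) consists of all multiples of g, so f ∈ (g) iff g | f, i.e. iff the remainder of f on division by g is 0. Divide f by g (g is monic, so eliminate the leading term of the running remainder at each step):
  leading term -2·x^4: subtract (-2·x^2)·g(x) = -2·x^4 - 4·x^3 - 2·x^2, leaving -x^3 - 2·x^2 + 2
  leading term -x^3: subtract (-x)·g(x) = -x^3 - 2·x^2 - x, leaving x + 2
The remainder r(x) = x + 2 ≠ 0 (and deg r < deg g), so g ∤ f, i.e. f ∉ (g).

Final answer: NO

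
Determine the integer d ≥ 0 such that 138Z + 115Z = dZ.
In the PID Z, (a, b) is generated by gcd(a, b). Compute gcd(138, 115) with the extended Euclidean algorithm, tracking rows (r, s, t) with s·138 + t·115 = r:
  row A: (138, 1, 0)   [1·138 + 0·115 = 138]
  row B: (115, 0, 1)   [0·138 + 1·115 = 115]
  138 = 1·115 + 23   → row C = row A − 1·row B = (23, 1, −1)   [check: 1·138 − 1·115 = 23]
  115 = 5·23 + 0   → remainder 0, stop. gcd = 23 (last nonzero row C).
So gcd(138, 115) = 23, with Bézout identity 1·138 − 1·115 = 23. Containment (⊇): the Bézout identity exhibits 23 as an element of (138, 115), giving (23) ⊆ (138, 115). Containment (⊆): since 23 | 138 and 23 | 115 (138 = 23·6, 115 = 23·5), every Z-linear combination of 138 and 115 is divisible by 23, so (138, 115) ⊆ (23). Therefore (138, 115) = (23), d = 23.

Final answer: (138, 115) = (23); d = 23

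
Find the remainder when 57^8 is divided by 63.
36

Use repeated squaring. Binary(8) = 1000. Walk through the bits of the exponent 8 left-to-right: at each bit after the leading one, square the running value, then multiply by 57 if the bit is 1 (always reducing mod 63):
  bit 1 = 1 (leading): start with 57.
  bit 2 = 0: square 57^2 = 3249 ≡ 36 (mod 63).
  bit 3 = 0: square 36^2 = 1296 ≡ 36 (mod 63).
  bit 4 = 0: square 36^2 = 1296 ≡ 36 (mod 63).
Final value: 57^8 ≡ 36 (mod 63).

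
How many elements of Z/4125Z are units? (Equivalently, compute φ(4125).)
An element a ∈ Z/4125Z is a unit iff gcd(a, 4125) = 1, so the number of units is φ(4125). φ is multiplicative, with φ(p^e) = p^e − p^(e−1). Factorise 4125 = 3 · 5^3 · 11. Then
  φ(4125) = (3 − 1) · (5^3 − 5^2) · (11 − 1) = 2 · 100 · 10 = 2000.

Final answer: Z/4125Z has φ(4125) = 2000 units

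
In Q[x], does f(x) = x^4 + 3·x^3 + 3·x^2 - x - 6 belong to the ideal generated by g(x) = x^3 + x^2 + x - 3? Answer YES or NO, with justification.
YES

In Q[x] the ideal (g) consists of all multiples of g, so f ∈ (g) iff g | f, i.e. iff the remainder of f on division by g is 0. Divide f by g (g is monic, so eliminate the leading term of the running remainder at each step):
  leading term x^4: subtract (x)·g(x) = x^4 + x^3 + x^2 - 3·x, leaving 2·x^3 + 2·x^2 + 2·x - 6
  leading term 2·x^3: subtract (2)·g(x) = 2·x^3 + 2·x^2 + 2·x - 6, leaving 0
The remainder is 0, so f(x) = g(x) · h(x) with h(x) = x + 2. Hence g | f, i.e. f ∈ (g).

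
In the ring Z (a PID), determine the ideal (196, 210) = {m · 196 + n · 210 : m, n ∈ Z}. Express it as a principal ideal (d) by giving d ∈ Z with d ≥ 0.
(196, 210) = (14); d = 14

In the PID Z, (a, b) is generated by gcd(a, b). Compute gcd(210, 196) with the extended Euclidean algorithm, tracking rows (r, s, t) with s·210 + t·196 = r:
  row A: (210, 1, 0)   [1·210 + 0·196 = 210]
  row B: (196, 0, 1)   [0·210 + 1·196 = 196]
  210 = 1·196 + 14   → row C = row A − 1·row B = (14, 1, −1)   [check: 1·210 − 1·196 = 14]
  196 = 14·14 + 0   → remainder 0, stop. gcd = 14 (last nonzero row C).
So gcd(196, 210) = 14, with Bézout identity 1·210 − 1·196 = 14. Containment (⊇): the Bézout identity exhibits 14 as an element of (196, 210), giving (14) ⊆ (196, 210). Containment (⊆): since 14 | 196 and 14 | 210 (196 = 14·14, 210 = 14·15), every Z-linear combination of 196 and 210 is divisible by 14, so (196, 210) ⊆ (14). Therefore (196, 210) = (14), d = 14.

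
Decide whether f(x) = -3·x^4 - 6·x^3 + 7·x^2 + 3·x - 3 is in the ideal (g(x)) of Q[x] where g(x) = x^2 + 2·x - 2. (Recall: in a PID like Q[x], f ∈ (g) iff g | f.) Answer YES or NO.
NO

In Q[x] the ideal (g) consists of all multiples of g, so f ∈ (g) iff g | f, i.e. iff the remainder of f on division by g is 0. Divide f by g (g is monic, so eliminate the leading term of the running remainder at each step):
  leading term -3·x^4: subtract (-3·x^2)·g(x) = -3·x^4 - 6·x^3 + 6·x^2, leaving x^2 + 3·x - 3
  leading term x^2: subtract (1)·g(x) = x^2 + 2·x - 2, leaving x - 1
The remainder r(x) = x - 1 ≠ 0 (and deg r < deg g), so g ∤ f, i.e. f ∉ (g).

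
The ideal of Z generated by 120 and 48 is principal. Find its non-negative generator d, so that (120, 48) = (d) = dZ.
In the PID Z, (a, b) is generated by gcd(a, b). Compute gcd(120, 48) with the extended Euclidean algorithm, tracking rows (r, s, t) with s·120 + t·48 = r:
  row A: (120, 1, 0)   [1·120 + 0·48 = 120]
  row B: (48, 0, 1)   [0·120 + 1·48 = 48]
  120 = 2·48 + 24   → row C = row A − 2·row B = (24, 1, −2)   [check: 1·120 − 2·48 = 24]
  48 = 2·24 + 0   → remainder 0, stop. gcd = 24 (last nonzero row C).
So gcd(120, 48) = 24, with Bézout identity 1·120 − 2·48 = 24. Containment (⊇): the Bézout identity exhibits 24 as an element of (120, 48), giving (24) ⊆ (120, 48). Containment (⊆): since 24 | 120 and 24 | 48 (120 = 24·5, 48 = 24·2), every Z-linear combination of 120 and 48 is divisible by 24, so (120, 48) ⊆ (24). Therefore (120, 48) = (24), d = 24.

Final answer: (120, 48) = (24); d = 24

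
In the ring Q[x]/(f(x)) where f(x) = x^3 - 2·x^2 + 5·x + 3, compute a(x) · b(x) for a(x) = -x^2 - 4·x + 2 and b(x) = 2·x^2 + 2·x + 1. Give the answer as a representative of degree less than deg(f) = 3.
First multiply in Q[x] without reducing: a · b = -2·x^4 - 10·x^3 - 5·x^2 + 2. Now divide by f(x) = x^3 - 2·x^2 + 5·x + 3, eliminating the leading term at each step:
  leading term -2·x^4: subtract (-2·x)·f(x) = -2·x^4 + 4·x^3 - 10·x^2 - 6·x, leaving -14·x^3 + 5·x^2 + 6·x + 2
  leading term -14·x^3: subtract (-14)·f(x) = -14·x^3 + 28·x^2 - 70·x - 42, leaving -23·x^2 + 76·x + 44
The degree is now < 3, so this is the remainder. Hence a · b ≡ -23·x^2 + 76·x + 44 in Q[x]/(f).

Final answer: a · b ≡ -23·x^2 + 76·x + 44 (mod f(x))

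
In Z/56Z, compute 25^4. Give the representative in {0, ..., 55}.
Use repeated squaring. Binary(4) = 100. Walk through the bits of the exponent 4 left-to-right: at each bit after the leading one, square the running value, then multiply by 25 if the bit is 1 (always reducing mod 56):
  bit 1 = 1 (leading): start with 25.
  bit 2 = 0: square 25^2 = 625 ≡ 9 (mod 56).
  bit 3 = 0: square 9^2 = 81 ≡ 25 (mod 56).
Final value: 25^4 ≡ 25 (mod 56).

Final answer: 25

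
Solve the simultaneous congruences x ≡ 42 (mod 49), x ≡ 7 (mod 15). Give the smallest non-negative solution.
The moduli 49, 15 are pairwise coprime, so by the CRT there is a unique solution mod 49·15 = 735.
Solve by successive substitution. Start with x ≡ 42 (mod 49).
  Combine with x ≡ 7 (mod 15): write x = 42 + 49·t and require 42 + 49·t ≡ 7 (mod 15), i.e. 49·t ≡ 7 − 42 ≡ 10 (mod 15). Since 49^(−1) ≡ 4 (mod 15) (49 ≡ 4 (mod 15)), t ≡ 4·10 ≡ 10 (mod 15). So x ≡ 42 + 49·10 = 532 (mod 735).
Unique solution in [0, 735): x = 532.

Final answer: x ≡ 532 (mod 735); the representative in [0, 735) is 532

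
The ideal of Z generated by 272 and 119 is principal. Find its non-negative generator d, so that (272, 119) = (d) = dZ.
(272, 119) = (17); d = 17

In the PID Z, (a, b) is generated by gcd(a, b). Compute gcd(272, 119) with the extended Euclidean algorithm, tracking rows (r, s, t) with s·272 + t·119 = r:
  row A: (272, 1, 0)   [1·272 + 0·119 = 272]
  row B: (119, 0, 1)   [0·272 + 1·119 = 119]
  272 = 2·119 + 34   → row C = row A − 2·row B = (34, 1, −2)   [check: 1·272 − 2·119 = 34]
  119 = 3·34 + 17   → row D = row B − 3·row C = (17, −3, 7)   [check: −3·272 + 7·119 = 17]
  34 = 2·17 + 0   → remainder 0, stop. gcd = 17 (last nonzero row D).
So gcd(272, 119) = 17, with Bézout identity −3·272 + 7·119 = 17. Containment (⊇): the Bézout identity exhibits 17 as an element of (272, 119), giving (17) ⊆ (272, 119). Containment (⊆): since 17 | 272 and 17 | 119 (272 = 17·16, 119 = 17·7), every Z-linear combination of 272 and 119 is divisible by 17, so (272, 119) ⊆ (17). Therefore (272, 119) = (17), d = 17.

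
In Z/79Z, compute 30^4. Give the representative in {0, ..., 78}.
13

Use repeated squaring. Binary(4) = 100. Walk through the bits of the exponent 4 left-to-right: at each bit after the leading one, square the running value, then multiply by 30 if the bit is 1 (always reducing mod 79):
  bit 1 = 1 (leading): start with 30.
  bit 2 = 0: square 30^2 = 900 ≡ 31 (mod 79).
  bit 3 = 0: square 31^2 = 961 ≡ 13 (mod 79).
Final value: 30^4 ≡ 13 (mod 79).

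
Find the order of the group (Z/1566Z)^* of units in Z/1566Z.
|(Z/1566Z)^*| = 504

(Z/1566Z)^* consists of the classes a with gcd(a, 1566) = 1, so its order is φ(1566). φ is multiplicative, with φ(p^e) = p^e − p^(e−1). Factorise 1566 = 2 · 3^3 · 29. Then
  φ(1566) = (2 − 1) · (3^3 − 3^2) · (29 − 1) = 1 · 18 · 28 = 504.
Thus |(Z/1566Z)^*| = 504.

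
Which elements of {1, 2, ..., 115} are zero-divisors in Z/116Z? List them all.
An element a ∈ Z/116Z (with a ≠ 0) is a zero-divisor iff gcd(a, 116) > 1 (because a is a unit precisely when gcd(a, n) = 1, and in Z/nZ every nonzero, non-unit element is a zero-divisor). Scan a = 1, ..., 115 and keep those with gcd(a, 116) > 1:
  gcd(2, 116) = 2, gcd(4, 116) = 4, gcd(6, 116) = 2, gcd(8, 116) = 4, gcd(10, 116) = 2, gcd(12, 116) = 4, gcd(14, 116) = 2, gcd(16, 116) = 4, gcd(18, 116) = 2, gcd(20, 116) = 4, gcd(22, 116) = 2, gcd(24, 116) = 4, gcd(26, 116) = 2, gcd(28, 116) = 4, gcd(29, 116) = 29, gcd(30, 116) = 2, gcd(32, 116) = 4, gcd(34, 116) = 2, gcd(36, 116) = 4, gcd(38, 116) = 2, gcd(40, 116) = 4, gcd(42, 116) = 2, gcd(44, 116) = 4, gcd(46, 116) = 2, gcd(48, 116) = 4, gcd(50, 116) = 2, gcd(52, 116) = 4, gcd(54, 116) = 2, gcd(56, 116) = 4, gcd(58, 116) = 58, gcd(60, 116) = 4, gcd(62, 116) = 2, gcd(64, 116) = 4, gcd(66, 116) = 2, gcd(68, 116) = 4, gcd(70, 116) = 2, gcd(72, 116) = 4, gcd(74, 116) = 2, gcd(76, 116) = 4, gcd(78, 116) = 2, gcd(80, 116) = 4, gcd(82, 116) = 2, gcd(84, 116) = 4, gcd(86, 116) = 2, gcd(87, 116) = 29, gcd(88, 116) = 4, gcd(90, 116) = 2, gcd(92, 116) = 4, gcd(94, 116) = 2, gcd(96, 116) = 4, gcd(98, 116) = 2, gcd(100, 116) = 4, gcd(102, 116) = 2, gcd(104, 116) = 4, gcd(106, 116) = 2, gcd(108, 116) = 4, gcd(110, 116) = 2, gcd(112, 116) = 4, gcd(114, 116) = 2.
All other a ∈ {1, ..., 115} have gcd(a, 116) = 1 and are units. So the nonzero zero-divisors are exactly the 59 values of a appearing in this scan.

Final answer: nonzero zero-divisors of Z/116Z = {2, 4, 6, 8, 10, 12, 14, 16, 18, 20, 22, 24, 26, 28, 29, 30, 32, 34, 36, 38, 40, 42, 44, 46, 48, 50, 52, 54, 56, 58, 60, 62, 64, 66, 68, 70, 72, 74, 76, 78, 80, 82, 84, 86, 87, 88, 90, 92, 94, 96, 98, 100, 102, 104, 106, 108, 110, 112, 114}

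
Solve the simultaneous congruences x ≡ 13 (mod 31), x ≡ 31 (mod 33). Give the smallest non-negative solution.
x ≡ 757 (mod 1023); the representative in [0, 1023) is 757

The moduli 31, 33 are pairwise coprime, so by the CRT there is a unique solution mod 31·33 = 1023.
Solve by successive substitution. Start with x ≡ 13 (mod 31).
  Combine with x ≡ 31 (mod 33): write x = 13 + 31·t and require 13 + 31·t ≡ 31 (mod 33), i.e. 31·t ≡ 31 − 13 ≡ 18 (mod 33). Since 31^(−1) ≡ 16 (mod 33), t ≡ 16·18 ≡ 24 (mod 33). So x ≡ 13 + 31·24 = 757 (mod 1023).
Unique solution in [0, 1023): x = 757.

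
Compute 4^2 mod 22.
16

Use repeated squaring. Binary(2) = 10. Walk through the bits of the exponent 2 left-to-right: at each bit after the leading one, square the running value, then multiply by 4 if the bit is 1 (always reducing mod 22):
  bit 1 = 1 (leading): start with 4.
  bit 2 = 0: square 4^2 = 16 (mod 22).
Final value: 4^2 ≡ 16 (mod 22).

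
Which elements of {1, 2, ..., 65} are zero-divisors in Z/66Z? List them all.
nonzero zero-divisors of Z/66Z = {2, 3, 4, 6, 8, 9, 10, 11, 12, 14, 15, 16, 18, 20, 21, 22, 24, 26, 27, 28, 30, 32, 33, 34, 36, 38, 39, 40, 42, 44, 45, 46, 48, 50, 51, 52, 54, 55, 56, 57, 58, 60, 62, 63, 64}

An element a ∈ Z/66Z (with a ≠ 0) is a zero-divisor iff gcd(a, 66) > 1 (because a is a unit precisely when gcd(a, n) = 1, and in Z/nZ every nonzero, non-unit element is a zero-divisor). Scan a = 1, ..., 65 and keep those with gcd(a, 66) > 1:
  gcd(2, 66) = 2, gcd(3, 66) = 3, gcd(4, 66) = 2, gcd(6, 66) = 6, gcd(8, 66) = 2, gcd(9, 66) = 3, gcd(10, 66) = 2, gcd(11, 66) = 11, gcd(12, 66) = 6, gcd(14, 66) = 2, gcd(15, 66) = 3, gcd(16, 66) = 2, gcd(18, 66) = 6, gcd(20, 66) = 2, gcd(21, 66) = 3, gcd(22, 66) = 22, gcd(24, 66) = 6, gcd(26, 66) = 2, gcd(27, 66) = 3, gcd(28, 66) = 2, gcd(30, 66) = 6, gcd(32, 66) = 2, gcd(33, 66) = 33, gcd(34, 66) = 2, gcd(36, 66) = 6, gcd(38, 66) = 2, gcd(39, 66) = 3, gcd(40, 66) = 2, gcd(42, 66) = 6, gcd(44, 66) = 22, gcd(45, 66) = 3, gcd(46, 66) = 2, gcd(48, 66) = 6, gcd(50, 66) = 2, gcd(51, 66) = 3, gcd(52, 66) = 2, gcd(54, 66) = 6, gcd(55, 66) = 11, gcd(56, 66) = 2, gcd(57, 66) = 3, gcd(58, 66) = 2, gcd(60, 66) = 6, gcd(62, 66) = 2, gcd(63, 66) = 3, gcd(64, 66) = 2.
All other a ∈ {1, ..., 65} have gcd(a, 66) = 1 and are units. So the nonzero zero-divisors are exactly the 45 values of a appearing in this scan.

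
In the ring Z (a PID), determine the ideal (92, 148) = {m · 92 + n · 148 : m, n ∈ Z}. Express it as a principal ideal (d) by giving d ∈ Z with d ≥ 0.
(92, 148) = (4); d = 4

In the PID Z, (a, b) is generated by gcd(a, b). Compute gcd(148, 92) with the extended Euclidean algorithm, tracking rows (r, s, t) with s·148 + t·92 = r:
  row A: (148, 1, 0)   [1·148 + 0·92 = 148]
  row B: (92, 0, 1)   [0·148 + 1·92 = 92]
  148 = 1·92 + 56   → row C = row A − 1·row B = (56, 1, −1)   [check: 1·148 − 1·92 = 56]
  92 = 1·56 + 36   → row D = row B − 1·row C = (36, −1, 2)   [check: −1·148 + 2·92 = 36]
  56 = 1·36 + 20   → row E = row C − 1·row D = (20, 2, −3)   [check: 2·148 − 3·92 = 20]
  36 = 1·20 + 16   → row F = row D − 1·row E = (16, −3, 5)   [check: −3·148 + 5·92 = 16]
  20 = 1·16 + 4   → row G = row E − 1·row F = (4, 5, −8)   [check: 5·148 − 8·92 = 4]
  16 = 4·4 + 0   → remainder 0, stop. gcd = 4 (last nonzero row G).
So gcd(92, 148) = 4, with Bézout identity 5·148 − 8·92 = 4. Containment (⊇): the Bézout identity exhibits 4 as an element of (92, 148), giving (4) ⊆ (92, 148). Containment (⊆): since 4 | 92 and 4 | 148 (92 = 4·23, 148 = 4·37), every Z-linear combination of 92 and 148 is divisible by 4, so (92, 148) ⊆ (4). Therefore (92, 148) = (4), d = 4.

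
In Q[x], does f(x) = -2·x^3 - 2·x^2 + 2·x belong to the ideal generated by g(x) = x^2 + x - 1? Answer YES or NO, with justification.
YES

In Q[x] the ideal (g) consists of all multiples of g, so f ∈ (g) iff g | f, i.e. iff the remainder of f on division by g is 0. Divide f by g (g is monic, so eliminate the leading term of the running remainder at each step):
  leading term -2·x^3: subtract (-2·x)·g(x) = -2·x^3 - 2·x^2 + 2·x, leaving 0
The remainder is 0, so f(x) = g(x) · h(x) with h(x) = -2·x. Hence g | f, i.e. f ∈ (g).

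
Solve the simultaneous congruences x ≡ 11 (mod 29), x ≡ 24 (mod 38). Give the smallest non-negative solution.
The moduli 29, 38 are pairwise coprime, so by the CRT there is a unique solution mod 29·38 = 1102.
Solve by successive substitution. Start with x ≡ 11 (mod 29).
  Combine with x ≡ 24 (mod 38): write x = 11 + 29·t and require 11 + 29·t ≡ 24 (mod 38), i.e. 29·t ≡ 24 − 11 ≡ 13 (mod 38). Since 29^(−1) ≡ 21 (mod 38), t ≡ 21·13 ≡ 7 (mod 38). So x ≡ 11 + 29·7 = 214 (mod 1102).
Unique solution in [0, 1102): x = 214.

Final answer: x ≡ 214 (mod 1102); the representative in [0, 1102) is 214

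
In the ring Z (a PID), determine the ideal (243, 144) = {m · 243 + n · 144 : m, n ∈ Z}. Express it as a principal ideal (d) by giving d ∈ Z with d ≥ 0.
(243, 144) = (9); d = 9

In the PID Z, (a, b) is generated by gcd(a, b). Compute gcd(243, 144) with the extended Euclidean algorithm, tracking rows (r, s, t) with s·243 + t·144 = r:
  row A: (243, 1, 0)   [1·243 + 0·144 = 243]
  row B: (144, 0, 1)   [0·243 + 1·144 = 144]
  243 = 1·144 + 99   → row C = row A − 1·row B = (99, 1, −1)   [check: 1·243 − 1·144 = 99]
  144 = 1·99 + 45   → row D = row B − 1·row C = (45, −1, 2)   [check: −1·243 + 2·144 = 45]
  99 = 2·45 + 9   → row E = row C − 2·row D = (9, 3, −5)   [check: 3·243 − 5·144 = 9]
  45 = 5·9 + 0   → remainder 0, stop. gcd = 9 (last nonzero row E).
So gcd(243, 144) = 9, with Bézout identity 3·243 − 5·144 = 9. Containment (⊇): the Bézout identity exhibits 9 as an element of (243, 144), giving (9) ⊆ (243, 144). Containment (⊆): since 9 | 243 and 9 | 144 (243 = 9·27, 144 = 9·16), every Z-linear combination of 243 and 144 is divisible by 9, so (243, 144) ⊆ (9). Therefore (243, 144) = (9), d = 9.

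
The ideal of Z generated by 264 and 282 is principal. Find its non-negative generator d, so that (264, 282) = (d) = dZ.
In the PID Z, (a, b) is generated by gcd(a, b). Compute gcd(282, 264) with the extended Euclidean algorithm, tracking rows (r, s, t) with s·282 + t·264 = r:
  row A: (282, 1, 0)   [1·282 + 0·264 = 282]
  row B: (264, 0, 1)   [0·282 + 1·264 = 264]
  282 = 1·264 + 18   → row C = row A − 1·row B = (18, 1, −1)   [check: 1·282 − 1·264 = 18]
  264 = 14·18 + 12   → row D = row B − 14·row C = (12, −14, 15)   [check: −14·282 + 15·264 = 12]
  18 = 1·12 + 6   → row E = row C − 1·row D = (6, 15, −16)   [check: 15·282 − 16·264 = 6]
  12 = 2·6 + 0   → remainder 0, stop. gcd = 6 (last nonzero row E).
So gcd(264, 282) = 6, with Bézout identity 15·282 − 16·264 = 6. Containment (⊇): the Bézout identity exhibits 6 as an element of (264, 282), giving (6) ⊆ (264, 282). Containment (⊆): since 6 | 264 and 6 | 282 (264 = 6·44, 282 = 6·47), every Z-linear combination of 264 and 282 is divisible by 6, so (264, 282) ⊆ (6). Therefore (264, 282) = (6), d = 6.

Final answer: (264, 282) = (6); d = 6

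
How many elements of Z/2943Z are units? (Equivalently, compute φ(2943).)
Z/2943Z has φ(2943) = 1944 units

An element a ∈ Z/2943Z is a unit iff gcd(a, 2943) = 1, so the number of units is φ(2943). φ is multiplicative, with φ(p^e) = p^e − p^(e−1). Factorise 2943 = 3^3 · 109. Then
  φ(2943) = (3^3 − 3^2) · (109 − 1) = 18 · 108 = 1944.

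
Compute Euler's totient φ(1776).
φ(1776) = 576

φ is multiplicative, with φ(p^e) = p^e − p^(e−1). Factorise 1776 = 2^4 · 3 · 37. Then
  φ(1776) = (2^4 − 2^3) · (3 − 1) · (37 − 1) = 8 · 2 · 36 = 576.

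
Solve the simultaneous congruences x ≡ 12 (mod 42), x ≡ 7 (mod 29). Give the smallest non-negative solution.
The moduli 42, 29 are pairwise coprime, so by the CRT there is a unique solution mod 42·29 = 1218.
Solve by successive substitution. Start with x ≡ 12 (mod 42).
  Combine with x ≡ 7 (mod 29): write x = 12 + 42·t and require 12 + 42·t ≡ 7 (mod 29), i.e. 42·t ≡ 7 − 12 ≡ 24 (mod 29). Since 42^(−1) ≡ 9 (mod 29) (42 ≡ 13 (mod 29)), t ≡ 9·24 ≡ 13 (mod 29). So x ≡ 12 + 42·13 = 558 (mod 1218).
Unique solution in [0, 1218): x = 558.

Final answer: x ≡ 558 (mod 1218); the representative in [0, 1218) is 558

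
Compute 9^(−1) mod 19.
Apply the extended Euclidean algorithm to (19, 9), tracking rows (r, s, t) with s·19 + t·9 = r. Each division r_prev = q·r_cur + r_new produces the new row as (previous row) − q·(current row):
  row A: (19, 1, 0)   [1·19 + 0·9 = 19]
  row B: (9, 0, 1)   [0·19 + 1·9 = 9]
  19 = 2·9 + 1   → row C = row A − 2·row B = (1, 1, −2)   [check: 1·19 − 2·9 = 1]
  9 = 9·1 + 0   → remainder 0, stop. gcd = 1 (last nonzero row C).
The gcd is 1, so 9 is invertible mod 19. The last nonzero row gives 1·19 − 2·9 = 1, so t = −2. So 9^(−1) ≡ −2 ≡ 17 (mod 19). Verify: 9 · 17 = 153 ≡ 1 (mod 19). ✓

Final answer: 9^(−1) ≡ 17 (mod 19)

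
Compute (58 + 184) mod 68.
38

Reduce the summands first: 184 ≡ 48 (mod 68), so 58 + 184 ≡ 58 + 48 (mod 68). 58 + 48 = 106; 106 = 1·68 + 38, so (58 + 184) mod 68 = 38.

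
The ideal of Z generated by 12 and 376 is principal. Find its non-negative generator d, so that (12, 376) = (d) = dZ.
In the PID Z, (a, b) is generated by gcd(a, b). Compute gcd(376, 12) with the extended Euclidean algorithm, tracking rows (r, s, t) with s·376 + t·12 = r:
  row A: (376, 1, 0)   [1·376 + 0·12 = 376]
  row B: (12, 0, 1)   [0·376 + 1·12 = 12]
  376 = 31·12 + 4   → row C = row A − 31·row B = (4, 1, −31)   [check: 1·376 − 31·12 = 4]
  12 = 3·4 + 0   → remainder 0, stop. gcd = 4 (last nonzero row C).
So gcd(12, 376) = 4, with Bézout identity 1·376 − 31·12 = 4. Containment (⊇): the Bézout identity exhibits 4 as an element of (12, 376), giving (4) ⊆ (12, 376). Containment (⊆): since 4 | 12 and 4 | 376 (12 = 4·3, 376 = 4·94), every Z-linear combination of 12 and 376 is divisible by 4, so (12, 376) ⊆ (4). Therefore (12, 376) = (4), d = 4.

Final answer: (12, 376) = (4); d = 4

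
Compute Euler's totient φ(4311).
φ(4311) = 2868

φ is multiplicative, with φ(p^e) = p^e − p^(e−1). Factorise 4311 = 3^2 · 479. Then
  φ(4311) = (3^2 − 3^1) · (479 − 1) = 6 · 478 = 2868.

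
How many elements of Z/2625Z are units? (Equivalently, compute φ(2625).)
An element a ∈ Z/2625Z is a unit iff gcd(a, 2625) = 1, so the number of units is φ(2625). φ is multiplicative, with φ(p^e) = p^e − p^(e−1). Factorise 2625 = 3 · 5^3 · 7. Then
  φ(2625) = (3 − 1) · (5^3 − 5^2) · (7 − 1) = 2 · 100 · 6 = 1200.

Final answer: Z/2625Z has φ(2625) = 1200 units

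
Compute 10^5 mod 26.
Use repeated squaring. Binary(5) = 101. Walk through the bits of the exponent 5 left-to-right: at each bit after the leading one, square the running value, then multiply by 10 if the bit is 1 (always reducing mod 26):
  bit 1 = 1 (leading): start with 10.
  bit 2 = 0: square 10^2 = 100 ≡ 22 (mod 26).
  bit 3 = 1: square 22^2 = 484 ≡ 16; bit is 1, so multiply 16·10 = 160 ≡ 4 (mod 26).
Final value: 10^5 ≡ 4 (mod 26).

Final answer: 4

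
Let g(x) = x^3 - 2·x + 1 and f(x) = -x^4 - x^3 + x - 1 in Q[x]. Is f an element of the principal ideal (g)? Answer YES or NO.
NO

In Q[x] the ideal (g) consists of all multiples of g, so f ∈ (g) iff g | f, i.e. iff the remainder of f on division by g is 0. Divide f by g (g is monic, so eliminate the leading term of the running remainder at each step):
  leading term -x^4: subtract (-x)·g(x) = -x^4 + 2·x^2 - x, leaving -x^3 - 2·x^2 + 2·x - 1
  leading term -x^3: subtract (-1)·g(x) = -x^3 + 2·x - 1, leaving -2·x^2
The remainder r(x) = -2·x^2 ≠ 0 (and deg r < deg g), so g ∤ f, i.e. f ∉ (g).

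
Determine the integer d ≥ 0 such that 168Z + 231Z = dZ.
In the PID Z, (a, b) is generated by gcd(a, b). Compute gcd(231, 168) with the extended Euclidean algorithm, tracking rows (r, s, t) with s·231 + t·168 = r:
  row A: (231, 1, 0)   [1·231 + 0·168 = 231]
  row B: (168, 0, 1)   [0·231 + 1·168 = 168]
  231 = 1·168 + 63   → row C = row A − 1·row B = (63, 1, −1)   [check: 1·231 − 1·168 = 63]
  168 = 2·63 + 42   → row D = row B − 2·row C = (42, −2, 3)   [check: −2·231 + 3·168 = 42]
  63 = 1·42 + 21   → row E = row C − 1·row D = (21, 3, −4)   [check: 3·231 − 4·168 = 21]
  42 = 2·21 + 0   → remainder 0, stop. gcd = 21 (last nonzero row E).
So gcd(168, 231) = 21, with Bézout identity 3·231 − 4·168 = 21. Containment (⊇): the Bézout identity exhibits 21 as an element of (168, 231), giving (21) ⊆ (168, 231). Containment (⊆): since 21 | 168 and 21 | 231 (168 = 21·8, 231 = 21·11), every Z-linear combination of 168 and 231 is divisible by 21, so (168, 231) ⊆ (21). Therefore (168, 231) = (21), d = 21.

Final answer: (168, 231) = (21); d = 21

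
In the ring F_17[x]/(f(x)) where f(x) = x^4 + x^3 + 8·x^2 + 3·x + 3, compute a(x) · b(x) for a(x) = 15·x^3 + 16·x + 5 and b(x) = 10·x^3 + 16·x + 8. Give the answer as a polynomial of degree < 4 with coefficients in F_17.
Multiply as integer polynomials: a · b = 150·x^6 + 400·x^4 + 170·x^3 + 256·x^2 + 208·x + 40. Reducing coefficients mod 17: a · b ≡ 14·x^6 + 9·x^4 + x^2 + 4·x + 6. Now divide by f(x) = x^4 + x^3 + 8·x^2 + 3·x + 3 in F_17[x], eliminating the leading term at each step:
  leading term 14·x^6: subtract (14·x^2)·f(x) = 14·x^6 + 14·x^5 + 10·x^4 + 8·x^3 + 8·x^2, leaving 3·x^5 + 16·x^4 + 9·x^3 + 10·x^2 + 4·x + 6 (coefficients mod 17)
  leading term 3·x^5: subtract (3·x)·f(x) = 3·x^5 + 3·x^4 + 7·x^3 + 9·x^2 + 9·x, leaving 13·x^4 + 2·x^3 + x^2 + 12·x + 6 (coefficients mod 17)
  leading term 13·x^4: subtract (13)·f(x) = 13·x^4 + 13·x^3 + 2·x^2 + 5·x + 5, leaving 6·x^3 + 16·x^2 + 7·x + 1 (coefficients mod 17)
The degree is now < 4, so this is the remainder. Hence a · b ≡ 6·x^3 + 16·x^2 + 7·x + 1 in F_17[x]/(f).

Final answer: a · b ≡ 6·x^3 + 16·x^2 + 7·x + 1 (mod f(x))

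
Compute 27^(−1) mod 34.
Apply the extended Euclidean algorithm to (34, 27), tracking rows (r, s, t) with s·34 + t·27 = r. Each division r_prev = q·r_cur + r_new produces the new row as (previous row) − q·(current row):
  row A: (34, 1, 0)   [1·34 + 0·27 = 34]
  row B: (27, 0, 1)   [0·34 + 1·27 = 27]
  34 = 1·27 + 7   → row C = row A − 1·row B = (7, 1, −1)   [check: 1·34 − 1·27 = 7]
  27 = 3·7 + 6   → row D = row B − 3·row C = (6, −3, 4)   [check: −3·34 + 4·27 = 6]
  7 = 1·6 + 1   → row E = row C − 1·row D = (1, 4, −5)   [check: 4·34 − 5·27 = 1]
  6 = 6·1 + 0   → remainder 0, stop. gcd = 1 (last nonzero row E).
The gcd is 1, so 27 is invertible mod 34. The last nonzero row gives 4·34 − 5·27 = 1, so t = −5. So 27^(−1) ≡ −5 ≡ 29 (mod 34). Verify: 27 · 29 = 783 ≡ 1 (mod 34). ✓

Final answer: 27^(−1) ≡ 29 (mod 34)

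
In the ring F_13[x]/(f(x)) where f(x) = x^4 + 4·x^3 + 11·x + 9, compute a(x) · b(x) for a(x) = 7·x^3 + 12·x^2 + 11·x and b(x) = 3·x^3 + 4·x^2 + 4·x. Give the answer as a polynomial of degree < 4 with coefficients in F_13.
a · b ≡ 2·x^3 + 10·x^2 + 12·x + 2 (mod f(x))

Multiply as integer polynomials: a · b = 21·x^6 + 64·x^5 + 109·x^4 + 92·x^3 + 44·x^2. Reducing coefficients mod 13: a · b ≡ 8·x^6 + 12·x^5 + 5·x^4 + x^3 + 5·x^2. Now divide by f(x) = x^4 + 4·x^3 + 11·x + 9 in F_13[x], eliminating the leading term at each step:
  leading term 8·x^6: subtract (8·x^2)·f(x) = 8·x^6 + 6·x^5 + 10·x^3 + 7·x^2, leaving 6·x^5 + 5·x^4 + 4·x^3 + 11·x^2 (coefficients mod 13)
  leading term 6·x^5: subtract (6·x)·f(x) = 6·x^5 + 11·x^4 + x^2 + 2·x, leaving 7·x^4 + 4·x^3 + 10·x^2 + 11·x (coefficients mod 13)
  leading term 7·x^4: subtract (7)·f(x) = 7·x^4 + 2·x^3 + 12·x + 11, leaving 2·x^3 + 10·x^2 + 12·x + 2 (coefficients mod 13)
The degree is now < 4, so this is the remainder. Hence a · b ≡ 2·x^3 + 10·x^2 + 12·x + 2 in F_13[x]/(f).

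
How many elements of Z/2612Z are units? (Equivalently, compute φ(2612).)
Z/2612Z has φ(2612) = 1304 units

An element a ∈ Z/2612Z is a unit iff gcd(a, 2612) = 1, so the number of units is φ(2612). φ is multiplicative, with φ(p^e) = p^e − p^(e−1). Factorise 2612 = 2^2 · 653. Then
  φ(2612) = (2^2 − 2^1) · (653 − 1) = 2 · 652 = 1304.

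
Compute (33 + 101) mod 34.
32

Reduce the summands first: 101 ≡ 33 (mod 34), so 33 + 101 ≡ 33 + 33 (mod 34). 33 + 33 = 66; 66 = 1·34 + 32, so (33 + 101) mod 34 = 32.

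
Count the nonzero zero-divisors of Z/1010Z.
In Z/1010Z each nonzero element is either a unit (gcd with 1010 is 1) or a zero-divisor (gcd > 1). The number of units is φ(1010): factorise 1010 = 2 · 5 · 101, so φ(1010) = (2 − 1) · (5 − 1) · (101 − 1) = 1 · 4 · 100 = 400. The nonzero elements number 1010 − 1 = 1009. Hence the nonzero zero-divisors number 1009 − 400 = 609.

Final answer: Z/1010Z has 609 nonzero zero-divisors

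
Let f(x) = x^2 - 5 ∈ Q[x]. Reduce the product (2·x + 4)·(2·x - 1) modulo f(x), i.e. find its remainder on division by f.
a · b ≡ 6·x + 16 (mod f(x))

First multiply in Q[x] without reducing: a · b = 4·x^2 + 6·x - 4. Now divide by f(x) = x^2 - 5, eliminating the leading term at each step:
  leading term 4·x^2: subtract (4)·f(x) = 4·x^2 - 20, leaving 6·x + 16
The degree is now < 2, so this is the remainder. Hence a · b ≡ 6·x + 16 in Q[x]/(f).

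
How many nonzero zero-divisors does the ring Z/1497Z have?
Z/1497Z has 500 nonzero zero-divisors

In Z/1497Z each nonzero element is either a unit (gcd with 1497 is 1) or a zero-divisor (gcd > 1). The number of units is φ(1497): factorise 1497 = 3 · 499, so φ(1497) = (3 − 1) · (499 − 1) = 2 · 498 = 996. The nonzero elements number 1497 − 1 = 1496. Hence the nonzero zero-divisors number 1496 − 996 = 500.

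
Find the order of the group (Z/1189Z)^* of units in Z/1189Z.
|(Z/1189Z)^*| = 1120

(Z/1189Z)^* consists of the classes a with gcd(a, 1189) = 1, so its order is φ(1189). φ is multiplicative, with φ(p^e) = p^e − p^(e−1). Factorise 1189 = 29 · 41. Then
  φ(1189) = (29 − 1) · (41 − 1) = 28 · 40 = 1120.
Thus |(Z/1189Z)^*| = 1120.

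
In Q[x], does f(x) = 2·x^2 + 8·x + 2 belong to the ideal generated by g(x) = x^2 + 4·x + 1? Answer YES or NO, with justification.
In Q[x] the ideal (g) consists of all multiples of g, so f ∈ (g) iff g | f, i.e. iff the remainder of f on division by g is 0. Divide f by g (g is monic, so eliminate the leading term of the running remainder at each step):
  leading term 2·x^2: subtract (2)·g(x) = 2·x^2 + 8·x + 2, leaving 0
The remainder is 0, so f(x) = g(x) · h(x) with h(x) = 2. Hence g | f, i.e. f ∈ (g).

Final answer: YES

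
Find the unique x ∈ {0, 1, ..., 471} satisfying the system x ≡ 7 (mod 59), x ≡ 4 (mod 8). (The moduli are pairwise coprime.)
The moduli 59, 8 are pairwise coprime, so by the CRT there is a unique solution mod 59·8 = 472.
Solve by successive substitution. Start with x ≡ 7 (mod 59).
  Combine with x ≡ 4 (mod 8): write x = 7 + 59·t and require 7 + 59·t ≡ 4 (mod 8), i.e. 59·t ≡ 4 − 7 ≡ 5 (mod 8). Since 59^(−1) ≡ 3 (mod 8) (59 ≡ 3 (mod 8)), t ≡ 3·5 ≡ 7 (mod 8). So x ≡ 7 + 59·7 = 420 (mod 472).
Unique solution in [0, 472): x = 420.

Final answer: x ≡ 420 (mod 472); the representative in [0, 472) is 420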